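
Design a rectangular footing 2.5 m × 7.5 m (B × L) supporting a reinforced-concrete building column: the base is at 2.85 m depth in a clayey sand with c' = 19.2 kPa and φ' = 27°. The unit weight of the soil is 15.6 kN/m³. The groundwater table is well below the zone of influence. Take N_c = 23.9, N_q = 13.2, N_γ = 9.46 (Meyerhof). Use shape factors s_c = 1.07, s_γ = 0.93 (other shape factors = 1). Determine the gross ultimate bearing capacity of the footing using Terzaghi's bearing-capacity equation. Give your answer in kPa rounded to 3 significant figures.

q_ult ≈ 1250 kPa

Effective surcharge at the founding depth q = γ·D_f = 15.6 × 2.85 = 44.46 kPa.
q_ult = c·N_c·s_c + q·N_q + 0.5·γ·B·N_γ·s_γ
     = 19.2 × 23.9 × 1.07 + 44.46 × 13.2 + 0.5 × 15.6 × 2.5 × 9.46 × 0.93
     = 491 + 586.87 + 171.56 = 1249.4 kPa.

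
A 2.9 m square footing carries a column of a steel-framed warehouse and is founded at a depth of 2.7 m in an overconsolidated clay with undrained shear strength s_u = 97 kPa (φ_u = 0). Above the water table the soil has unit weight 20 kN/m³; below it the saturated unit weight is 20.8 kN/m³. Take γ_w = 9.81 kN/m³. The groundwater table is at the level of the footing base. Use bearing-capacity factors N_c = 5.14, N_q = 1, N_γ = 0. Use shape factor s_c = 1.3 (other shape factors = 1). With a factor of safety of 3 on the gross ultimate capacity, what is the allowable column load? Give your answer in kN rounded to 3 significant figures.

P_all ≈ 1970 kN

q = γ·D_f = 20 × 2.7 = 54 kPa.
c·N_c·s_c = 97 × 5.14 × 1.3 = 648.15 kPa
q·N_q = 54 × 1 = 54 kPa
q_ult = 648.15 + 54 = 702.15 kPa.
Gross allowable pressure q_all = 702.15 / 3 = 234.05 kPa.
Footing area = 8.41 m², so allowable column load = 234.05 × 8.41 = 1968.4 kN.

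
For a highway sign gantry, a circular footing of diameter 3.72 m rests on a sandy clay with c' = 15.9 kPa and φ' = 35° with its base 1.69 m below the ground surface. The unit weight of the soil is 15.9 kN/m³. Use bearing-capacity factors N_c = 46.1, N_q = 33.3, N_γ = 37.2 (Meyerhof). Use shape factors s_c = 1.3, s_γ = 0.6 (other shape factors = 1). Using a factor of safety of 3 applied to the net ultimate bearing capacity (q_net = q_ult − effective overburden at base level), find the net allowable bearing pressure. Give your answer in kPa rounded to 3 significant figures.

q = γ·D_f = 15.9 × 1.69 = 26.871 kPa.
c·N_c·s_c = 15.9 × 46.1 × 1.3 = 952.89 kPa
q·N_q = 26.871 × 33.3 = 894.8 kPa
0.5·γ·B·N_γ·s_γ = 0.5 × 15.9 × 3.72 × 37.2 × 0.6 = 660.09 kPa
q_ult = 952.89 + 894.8 + 660.09 = 2507.8 kPa.
Net ultimate: q_net = 2507.8 − 26.871 = 2480.9 kPa.
q_all(net) = 2480.9 / 3 = 826.97 kPa.

q_all(net) ≈ 827 kPa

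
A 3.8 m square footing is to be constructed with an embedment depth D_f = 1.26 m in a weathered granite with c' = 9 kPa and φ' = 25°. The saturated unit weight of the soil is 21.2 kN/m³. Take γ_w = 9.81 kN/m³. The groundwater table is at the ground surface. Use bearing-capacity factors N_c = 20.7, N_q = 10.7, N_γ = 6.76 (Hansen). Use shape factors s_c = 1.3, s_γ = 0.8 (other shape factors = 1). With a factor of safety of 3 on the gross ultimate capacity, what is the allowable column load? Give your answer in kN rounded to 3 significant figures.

γ' = 21.2 − 9.81 = 11.39 kN/m³ (submerged throughout). q = 11.39 × 1.26 = 14.351 kPa; the same γ' applies in the ½γBN_γ term.
c·N_c·s_c = 9 × 20.7 × 1.3 = 242.19 kPa
q·N_q = 14.351 × 10.7 = 153.56 kPa
0.5·γ·B·N_γ·s_γ = 0.5 × 11.39 × 3.8 × 6.76 × 0.8 = 117.03 kPa
q_ult = 242.19 + 153.56 + 117.03 = 512.78 kPa.
Gross allowable pressure q_all = 512.78 / 3 = 170.93 kPa.
Footing area = 14.44 m², so allowable column load = 170.93 × 14.44 = 2468.2 kN.

P_all ≈ 2470 kN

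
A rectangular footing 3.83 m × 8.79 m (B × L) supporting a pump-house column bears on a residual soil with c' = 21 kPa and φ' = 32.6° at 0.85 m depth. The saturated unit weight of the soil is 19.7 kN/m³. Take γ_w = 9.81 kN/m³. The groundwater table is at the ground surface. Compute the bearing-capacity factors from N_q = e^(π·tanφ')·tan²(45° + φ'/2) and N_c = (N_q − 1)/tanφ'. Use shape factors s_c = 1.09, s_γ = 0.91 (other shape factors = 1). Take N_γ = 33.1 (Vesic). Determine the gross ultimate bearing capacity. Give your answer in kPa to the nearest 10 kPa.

q_ult ≈ 1630 kPa

tan32.6° = 0.6395, so N_q = e^(π×0.6395)·tan²(61.3°) = 7.457 × 3.336 = 24.88.
N_c = (24.88 − 1)/tan32.6° = 37.34.
γ' = 19.7 − 9.81 = 9.89 kN/m³ (submerged throughout). q = 9.89 × 0.85 = 8.4065 kPa; the same γ' applies in the ½γBN_γ term.
c·N_c·s_c = 21 × 37.337 × 1.09 = 854.64 kPa
q·N_q = 8.4065 × 24.878 = 209.14 kPa
0.5·γ·B·N_γ·s_γ = 0.5 × 9.89 × 3.83 × 33.1 × 0.91 = 570.47 kPa
q_ult = 854.64 + 209.14 + 570.47 = 1634.2 kPa.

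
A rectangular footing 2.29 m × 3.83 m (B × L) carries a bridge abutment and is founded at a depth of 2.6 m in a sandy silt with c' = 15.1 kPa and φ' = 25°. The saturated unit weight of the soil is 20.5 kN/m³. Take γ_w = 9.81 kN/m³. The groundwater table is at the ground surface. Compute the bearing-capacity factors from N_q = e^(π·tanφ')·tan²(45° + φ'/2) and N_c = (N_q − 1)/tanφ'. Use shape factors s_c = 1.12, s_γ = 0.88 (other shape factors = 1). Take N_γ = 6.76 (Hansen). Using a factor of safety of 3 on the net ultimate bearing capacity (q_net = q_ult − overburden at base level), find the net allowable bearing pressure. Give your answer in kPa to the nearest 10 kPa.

N_q = e^(π·tan25°)·tan²(57.5°) = 10.66; N_c = (N_q − 1)/tanφ' = 20.72.
γ' = 20.5 − 9.81 = 10.69 kN/m³ (submerged throughout). q = 10.69 × 2.6 = 27.794 kPa; the same γ' applies in the ½γBN_γ term.
c·N_c·s_c = 15.1 × 20.721 × 1.12 = 350.43 kPa
q·N_q = 27.794 × 10.662 = 296.34 kPa
0.5·γ·B·N_γ·s_γ = 0.5 × 10.69 × 2.29 × 6.76 × 0.88 = 72.814 kPa
q_ult = 350.43 + 296.34 + 72.814 = 719.58 kPa.
q_net = 719.58 − 27.794 = 691.79 kPa.
q_all(net) = 691.79 / 3 = 230.6 kPa.

q_all(net) ≈ 230 kPa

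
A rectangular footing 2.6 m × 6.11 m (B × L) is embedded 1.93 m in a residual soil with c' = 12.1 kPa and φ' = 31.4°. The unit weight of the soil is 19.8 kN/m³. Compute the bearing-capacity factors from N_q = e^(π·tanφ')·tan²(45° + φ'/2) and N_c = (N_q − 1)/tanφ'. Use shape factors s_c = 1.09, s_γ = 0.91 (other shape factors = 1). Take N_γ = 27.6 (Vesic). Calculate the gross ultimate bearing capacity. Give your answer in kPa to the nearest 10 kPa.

q_ult ≈ 1920 kPa

tan31.4° = 0.6104, so N_q = e^(π×0.6104)·tan²(60.7°) = 6.805 × 3.175 = 21.61.
N_c = (21.61 − 1)/tan31.4° = 33.76.
Effective surcharge at the founding depth q = γ·D_f = 19.8 × 1.93 = 38.214 kPa.
q_ult = c·N_c·s_c + q·N_q + 0.5·γ·B·N_γ·s_γ
     = 12.1 × 33.762 × 1.09 + 38.214 × 21.608 + 0.5 × 19.8 × 2.6 × 27.6 × 0.91
     = 445.29 + 825.75 + 646.49 = 1917.5 kPa.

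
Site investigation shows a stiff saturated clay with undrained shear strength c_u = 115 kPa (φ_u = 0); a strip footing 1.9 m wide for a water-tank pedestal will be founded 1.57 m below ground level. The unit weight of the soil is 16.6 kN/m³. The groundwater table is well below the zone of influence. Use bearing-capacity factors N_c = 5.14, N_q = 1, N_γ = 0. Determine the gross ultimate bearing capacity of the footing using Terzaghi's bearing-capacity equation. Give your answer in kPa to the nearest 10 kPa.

Overburden at base level: q = 16.6 × 1.57 = 26.062 kPa.
Cohesion term c·N_c = 115 × 5.14 = 591.1 kPa; surcharge term q·N_q = 26.062 × 1 = 26.062 kPa.
q_ult = 591.1 + 26.062 = 617.16 kPa.

q_ult ≈ 620 kPa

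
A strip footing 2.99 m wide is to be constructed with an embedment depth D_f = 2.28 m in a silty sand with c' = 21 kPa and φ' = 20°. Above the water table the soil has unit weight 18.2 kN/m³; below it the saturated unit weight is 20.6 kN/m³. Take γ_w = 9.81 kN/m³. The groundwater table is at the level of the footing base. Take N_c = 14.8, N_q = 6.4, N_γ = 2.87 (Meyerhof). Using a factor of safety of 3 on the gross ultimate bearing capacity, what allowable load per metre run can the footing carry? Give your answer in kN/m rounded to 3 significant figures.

≈ 621 kN/m

Overburden at base level: q = 18.2 × 2.28 = 41.496 kPa.
Below the base the soil is submerged, so the ½γBN_γ term uses γ' = 20.6 − 9.81 = 10.79 kN/m³.
Cohesion term c·N_c = 21 × 14.8 = 310.8 kPa; surcharge term q·N_q = 41.496 × 6.4 = 265.57 kPa; self-weight term 0.5·γ·B·N_γ = 0.5 × 10.79 × 2.99 × 2.87 = 46.296 kPa.
q_ult = 310.8 + 265.57 + 46.296 = 622.67 kPa.
Gross allowable pressure q_all = 622.67 / 3 = 207.56 kPa.
Allowable wall load = q_all × B = 207.56 × 2.99 = 620.59 kN per metre run.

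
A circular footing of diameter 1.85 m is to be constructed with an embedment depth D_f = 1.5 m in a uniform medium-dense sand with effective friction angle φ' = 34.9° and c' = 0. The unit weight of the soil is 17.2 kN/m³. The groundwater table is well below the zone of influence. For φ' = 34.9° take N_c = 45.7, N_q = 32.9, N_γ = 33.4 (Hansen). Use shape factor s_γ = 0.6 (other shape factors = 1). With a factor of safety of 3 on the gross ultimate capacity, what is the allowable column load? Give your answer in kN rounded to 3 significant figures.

q = γ·D_f = 17.2 × 1.5 = 25.8 kPa.
q·N_q = 25.8 × 32.9 = 848.82 kPa
0.5·γ·B·N_γ·s_γ = 0.5 × 17.2 × 1.85 × 33.4 × 0.6 = 318.84 kPa
q_ult = 848.82 + 318.84 = 1167.7 kPa.
Gross allowable pressure q_all = 1167.7 / 3 = 389.22 kPa.
Footing area = 2.688 m², so allowable column load = 389.22 × 2.688 = 1046.2 kN.

P_all ≈ 1050 kN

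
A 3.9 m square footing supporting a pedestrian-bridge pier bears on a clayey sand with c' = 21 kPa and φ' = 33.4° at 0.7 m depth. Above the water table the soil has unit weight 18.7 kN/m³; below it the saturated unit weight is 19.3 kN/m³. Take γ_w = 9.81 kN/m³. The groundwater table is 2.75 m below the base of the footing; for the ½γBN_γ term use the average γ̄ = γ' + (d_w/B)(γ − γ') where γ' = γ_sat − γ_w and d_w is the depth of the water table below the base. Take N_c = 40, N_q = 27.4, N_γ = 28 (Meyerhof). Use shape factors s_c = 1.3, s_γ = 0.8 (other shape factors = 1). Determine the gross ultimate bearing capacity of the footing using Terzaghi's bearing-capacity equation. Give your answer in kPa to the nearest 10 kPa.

q_ult ≈ 2150 kPa

q = γ·D_f = 18.7 × 0.7 = 13.09 kPa.
γ' = 9.49 kN/m³; averaging over the depth B below the base, γ̄ = γ' + (d_w/B)(γ − γ') = 15.984 kN/m³.
c·N_c·s_c = 21 × 40 × 1.3 = 1092 kPa
q·N_q = 13.09 × 27.4 = 358.67 kPa
0.5·γ·B·N_γ·s_γ = 0.5 × 15.984 × 3.9 × 28 × 0.8 = 698.19 kPa
q_ult = 1092 + 358.67 + 698.19 = 2148.9 kPa.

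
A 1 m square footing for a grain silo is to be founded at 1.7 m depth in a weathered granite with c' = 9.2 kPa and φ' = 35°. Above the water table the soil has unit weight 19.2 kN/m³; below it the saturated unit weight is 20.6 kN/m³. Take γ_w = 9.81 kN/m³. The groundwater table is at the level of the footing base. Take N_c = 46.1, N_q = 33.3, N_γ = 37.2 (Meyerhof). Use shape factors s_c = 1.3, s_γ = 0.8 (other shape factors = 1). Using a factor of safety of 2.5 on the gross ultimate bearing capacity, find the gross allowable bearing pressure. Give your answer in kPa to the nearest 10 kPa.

q_all ≈ 720 kPa

Overburden at base level: q = 19.2 × 1.7 = 32.64 kPa.
Below the base the soil is submerged, so the ½γBN_γ term uses γ' = 20.6 − 9.81 = 10.79 kN/m³.
Cohesion term c·N_c·s_c = 9.2 × 46.1 × 1.3 = 551.36 kPa; surcharge term q·N_q = 32.64 × 33.3 = 1086.9 kPa; self-weight term 0.5·γ·B·N_γ·s_γ = 0.5 × 10.79 × 1 × 37.2 × 0.8 = 160.56 kPa.
q_ult = 551.36 + 1086.9 + 160.56 = 1798.8 kPa.
q_all = 1798.8 / 2.5 = 719.53 kPa.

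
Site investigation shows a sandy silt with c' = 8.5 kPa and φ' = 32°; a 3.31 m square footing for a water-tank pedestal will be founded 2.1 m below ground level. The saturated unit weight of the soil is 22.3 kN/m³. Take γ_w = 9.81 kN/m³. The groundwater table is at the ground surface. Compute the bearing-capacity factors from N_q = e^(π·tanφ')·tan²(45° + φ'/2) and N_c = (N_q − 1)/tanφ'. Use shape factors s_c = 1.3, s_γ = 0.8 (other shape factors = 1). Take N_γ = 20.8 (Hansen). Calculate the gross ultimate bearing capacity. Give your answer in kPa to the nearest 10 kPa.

tan32° = 0.6249, so N_q = e^(π×0.6249)·tan²(61°) = 7.121 × 3.255 = 23.18.
N_c = (23.18 − 1)/tan32° = 35.49.
With the water table at the surface the whole profile is submerged: γ' = 22.3 − 9.81 = 12.49 kN/m³, so q = γ'·D_f = 26.229 kPa; the same γ' applies in the ½γBN_γ term.
q_ult = c·N_c·s_c + q·N_q + 0.5·γ·B·N_γ·s_γ
     = 8.5 × 35.49 × 1.3 + 26.229 × 23.177 + 0.5 × 12.49 × 3.31 × 20.8 × 0.8
     = 392.17 + 607.9 + 343.96 = 1344 kPa.

q_ult ≈ 1340 kPa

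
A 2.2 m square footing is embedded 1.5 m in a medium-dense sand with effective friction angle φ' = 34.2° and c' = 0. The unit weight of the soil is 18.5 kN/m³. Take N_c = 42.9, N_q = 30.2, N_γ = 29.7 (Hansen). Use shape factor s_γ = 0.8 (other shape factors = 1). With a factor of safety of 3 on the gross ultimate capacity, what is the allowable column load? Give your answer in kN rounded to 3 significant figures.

Effective surcharge at the founding depth q = γ·D_f = 18.5 × 1.5 = 27.75 kPa.
q_ult = q·N_q + 0.5·γ·B·N_γ·s_γ
     = 27.75 × 30.2 + 0.5 × 18.5 × 2.2 × 29.7 × 0.8
     = 838.05 + 483.52 = 1321.6 kPa.
Gross allowable pressure q_all = 1321.6 / 3 = 440.52 kPa.
Footing area = 4.84 m², so allowable column load = 440.52 × 4.84 = 2132.1 kN.

P_all ≈ 2130 kN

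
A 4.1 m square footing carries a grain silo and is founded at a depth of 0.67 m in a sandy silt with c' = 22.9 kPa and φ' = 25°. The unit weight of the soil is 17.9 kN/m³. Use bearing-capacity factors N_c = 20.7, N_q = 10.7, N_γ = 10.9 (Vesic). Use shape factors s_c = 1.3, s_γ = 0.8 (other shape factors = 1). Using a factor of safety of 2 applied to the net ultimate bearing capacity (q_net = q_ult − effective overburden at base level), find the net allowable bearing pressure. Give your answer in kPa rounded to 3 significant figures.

q_all(net) ≈ 526 kPa

Effective surcharge at the founding depth q = γ·D_f = 17.9 × 0.67 = 11.993 kPa.
q_ult = c·N_c·s_c + q·N_q + 0.5·γ·B·N_γ·s_γ
     = 22.9 × 20.7 × 1.3 + 11.993 × 10.7 + 0.5 × 17.9 × 4.1 × 10.9 × 0.8
     = 616.24 + 128.33 + 319.98 = 1064.5 kPa.
Net ultimate: q_net = 1064.5 − 11.993 = 1052.6 kPa.
q_all(net) = 1052.6 / 2 = 526.28 kPa.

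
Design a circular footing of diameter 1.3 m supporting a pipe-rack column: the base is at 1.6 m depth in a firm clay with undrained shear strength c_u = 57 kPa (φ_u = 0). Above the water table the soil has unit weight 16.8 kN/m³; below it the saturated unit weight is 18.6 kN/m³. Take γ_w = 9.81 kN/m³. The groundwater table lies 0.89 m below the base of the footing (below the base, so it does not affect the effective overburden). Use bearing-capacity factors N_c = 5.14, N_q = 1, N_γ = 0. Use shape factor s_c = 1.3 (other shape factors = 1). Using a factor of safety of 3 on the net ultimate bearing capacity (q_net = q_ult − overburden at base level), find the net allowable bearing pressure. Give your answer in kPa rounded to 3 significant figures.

q_all(net) ≈ 127 kPa

q = γ·D_f = 16.8 × 1.6 = 26.88 kPa.
c·N_c·s_c = 57 × 5.14 × 1.3 = 380.87 kPa
q·N_q = 26.88 × 1 = 26.88 kPa
q_ult = 380.87 + 26.88 = 407.75 kPa.
q_net = 407.75 − 26.88 = 380.87 kPa.
q_all(net) = 380.87 / 3 = 126.96 kPa.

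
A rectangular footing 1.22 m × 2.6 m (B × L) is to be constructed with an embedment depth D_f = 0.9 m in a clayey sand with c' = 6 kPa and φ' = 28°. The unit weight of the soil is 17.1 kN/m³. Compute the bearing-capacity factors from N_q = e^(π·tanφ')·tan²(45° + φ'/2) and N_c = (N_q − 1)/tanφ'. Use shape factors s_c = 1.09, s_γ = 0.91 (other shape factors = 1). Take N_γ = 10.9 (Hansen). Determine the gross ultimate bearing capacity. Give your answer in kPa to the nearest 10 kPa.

tan28° = 0.5317, so N_q = e^(π×0.5317)·tan²(59°) = 5.314 × 2.77 = 14.72.
N_c = (14.72 − 1)/tan28° = 25.8.
q = γ·D_f = 17.1 × 0.9 = 15.39 kPa.
c·N_c·s_c = 6 × 25.803 × 1.09 = 168.75 kPa
q·N_q = 15.39 × 14.72 = 226.54 kPa
0.5·γ·B·N_γ·s_γ = 0.5 × 17.1 × 1.22 × 10.9 × 0.91 = 103.47 kPa
q_ult = 168.75 + 226.54 + 103.47 = 498.76 kPa.

q_ult ≈ 500 kPa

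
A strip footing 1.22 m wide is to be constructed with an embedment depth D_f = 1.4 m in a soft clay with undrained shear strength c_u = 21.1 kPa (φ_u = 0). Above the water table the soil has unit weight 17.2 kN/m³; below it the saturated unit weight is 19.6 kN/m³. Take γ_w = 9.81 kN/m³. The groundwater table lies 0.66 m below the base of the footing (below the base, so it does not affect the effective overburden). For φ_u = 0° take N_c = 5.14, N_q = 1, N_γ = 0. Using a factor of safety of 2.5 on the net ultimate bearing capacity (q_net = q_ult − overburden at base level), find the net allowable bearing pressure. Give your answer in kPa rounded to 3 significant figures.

q_all(net) ≈ 43.4 kPa

Overburden at base level: q = 17.2 × 1.4 = 24.08 kPa.
Cohesion term c·N_c = 21.1 × 5.14 = 108.45 kPa; surcharge term q·N_q = 24.08 × 1 = 24.08 kPa.
q_ult = 108.45 + 24.08 = 132.53 kPa.
q_net = 132.53 − 24.08 = 108.45 kPa.
q_all(net) = 108.45 / 2.5 = 43.382 kPa.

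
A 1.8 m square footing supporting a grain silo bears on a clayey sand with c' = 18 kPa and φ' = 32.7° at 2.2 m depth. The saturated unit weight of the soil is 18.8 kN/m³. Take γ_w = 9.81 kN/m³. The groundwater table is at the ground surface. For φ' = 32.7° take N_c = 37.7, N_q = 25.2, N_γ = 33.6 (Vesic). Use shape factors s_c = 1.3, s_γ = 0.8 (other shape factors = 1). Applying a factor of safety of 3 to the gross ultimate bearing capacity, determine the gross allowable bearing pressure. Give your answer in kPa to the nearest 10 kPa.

q_all ≈ 530 kPa

γ' = 18.8 − 9.81 = 8.99 kN/m³ (submerged throughout). q = 8.99 × 2.2 = 19.778 kPa; the same γ' applies in the ½γBN_γ term.
c·N_c·s_c = 18 × 37.7 × 1.3 = 882.18 kPa
q·N_q = 19.778 × 25.2 = 498.41 kPa
0.5·γ·B·N_γ·s_γ = 0.5 × 8.99 × 1.8 × 33.6 × 0.8 = 217.49 kPa
q_ult = 882.18 + 498.41 + 217.49 = 1598.1 kPa.
q_all = q_ult / FS = 1598.1 / 3 = 532.69 kPa.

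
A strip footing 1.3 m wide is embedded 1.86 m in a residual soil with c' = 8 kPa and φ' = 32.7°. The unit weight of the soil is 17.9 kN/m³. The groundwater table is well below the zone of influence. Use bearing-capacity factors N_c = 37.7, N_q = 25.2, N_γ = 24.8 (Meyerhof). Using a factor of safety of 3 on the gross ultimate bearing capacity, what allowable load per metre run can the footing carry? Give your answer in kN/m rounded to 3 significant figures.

≈ 619 kN/m

Overburden at base level: q = 17.9 × 1.86 = 33.294 kPa.
Cohesion term c·N_c = 8 × 37.7 = 301.6 kPa; surcharge term q·N_q = 33.294 × 25.2 = 839.01 kPa; self-weight term 0.5·γ·B·N_γ = 0.5 × 17.9 × 1.3 × 24.8 = 288.55 kPa.
q_ult = 301.6 + 839.01 + 288.55 = 1429.2 kPa.
Gross allowable pressure q_all = 1429.2 / 3 = 476.39 kPa.
Allowable wall load = q_all × B = 476.39 × 1.3 = 619.3 kN per metre run.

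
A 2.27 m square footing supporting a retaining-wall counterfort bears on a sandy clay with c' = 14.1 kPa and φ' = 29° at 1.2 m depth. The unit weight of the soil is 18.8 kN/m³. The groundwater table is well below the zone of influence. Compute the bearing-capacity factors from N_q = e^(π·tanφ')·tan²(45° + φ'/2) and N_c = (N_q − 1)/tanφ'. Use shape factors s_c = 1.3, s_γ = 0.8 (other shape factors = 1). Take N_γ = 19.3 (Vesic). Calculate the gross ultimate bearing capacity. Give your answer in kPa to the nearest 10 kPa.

q_ult ≈ 1210 kPa

tan29° = 0.5543, so N_q = e^(π×0.5543)·tan²(59.5°) = 5.705 × 2.882 = 16.44.
N_c = (16.44 − 1)/tan29° = 27.86.
q = γ·D_f = 18.8 × 1.2 = 22.56 kPa.
c·N_c·s_c = 14.1 × 27.86 × 1.3 = 510.68 kPa
q·N_q = 22.56 × 16.443 = 370.96 kPa
0.5·γ·B·N_γ·s_γ = 0.5 × 18.8 × 2.27 × 19.3 × 0.8 = 329.46 kPa
q_ult = 510.68 + 370.96 + 329.46 = 1211.1 kPa.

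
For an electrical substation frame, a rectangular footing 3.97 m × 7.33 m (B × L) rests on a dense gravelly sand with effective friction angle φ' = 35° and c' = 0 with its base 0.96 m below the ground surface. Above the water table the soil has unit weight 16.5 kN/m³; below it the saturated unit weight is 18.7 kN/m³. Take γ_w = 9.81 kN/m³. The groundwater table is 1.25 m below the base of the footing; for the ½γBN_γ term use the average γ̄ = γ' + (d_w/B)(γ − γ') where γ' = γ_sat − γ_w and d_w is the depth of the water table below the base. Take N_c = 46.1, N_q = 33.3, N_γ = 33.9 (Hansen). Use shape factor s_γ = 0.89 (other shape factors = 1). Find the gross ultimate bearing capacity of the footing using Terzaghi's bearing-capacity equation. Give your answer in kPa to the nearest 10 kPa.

q_ult ≈ 1200 kPa

q = γ·D_f = 16.5 × 0.96 = 15.84 kPa.
γ' = 8.89 kN/m³; averaging over the depth B below the base, γ̄ = γ' + (d_w/B)(γ − γ') = 11.286 kN/m³.
q·N_q = 15.84 × 33.3 = 527.47 kPa
0.5·γ·B·N_γ·s_γ = 0.5 × 11.286 × 3.97 × 33.9 × 0.89 = 675.92 kPa
q_ult = 527.47 + 675.92 = 1203.4 kPa.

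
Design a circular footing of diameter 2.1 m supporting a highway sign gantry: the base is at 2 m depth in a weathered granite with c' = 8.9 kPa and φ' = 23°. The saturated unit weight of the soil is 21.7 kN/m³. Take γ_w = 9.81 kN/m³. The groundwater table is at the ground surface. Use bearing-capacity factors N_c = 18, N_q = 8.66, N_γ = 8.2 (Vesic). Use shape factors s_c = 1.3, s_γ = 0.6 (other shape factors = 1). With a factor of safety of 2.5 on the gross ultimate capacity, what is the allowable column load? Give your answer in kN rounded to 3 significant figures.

P_all ≈ 659 kN

γ' = 21.7 − 9.81 = 11.89 kN/m³ (submerged throughout). q = 11.89 × 2 = 23.78 kPa; the same γ' applies in the ½γBN_γ term.
c·N_c·s_c = 8.9 × 18 × 1.3 = 208.26 kPa
q·N_q = 23.78 × 8.66 = 205.93 kPa
0.5·γ·B·N_γ·s_γ = 0.5 × 11.89 × 2.1 × 8.2 × 0.6 = 61.424 kPa
q_ult = 208.26 + 205.93 + 61.424 = 475.62 kPa.
Gross allowable pressure q_all = 475.62 / 2.5 = 190.25 kPa.
Footing area = 3.4636 m², so allowable column load = 190.25 × 3.4636 = 658.94 kN.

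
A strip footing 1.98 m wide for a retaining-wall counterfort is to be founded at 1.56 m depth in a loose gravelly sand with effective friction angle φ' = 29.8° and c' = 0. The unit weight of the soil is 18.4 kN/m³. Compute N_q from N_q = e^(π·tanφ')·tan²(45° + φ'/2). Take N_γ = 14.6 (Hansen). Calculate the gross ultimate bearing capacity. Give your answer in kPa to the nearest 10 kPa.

tan29.8° = 0.5727, so N_q = e^(π×0.5727)·tan²(59.9°) = 6.045 × 2.976 = 17.99.
Effective surcharge at the founding depth q = γ·D_f = 18.4 × 1.56 = 28.704 kPa.
q_ult = q·N_q + 0.5·γ·B·N_γ
     = 28.704 × 17.989 + 0.5 × 18.4 × 1.98 × 14.6
     = 516.36 + 265.95 = 782.31 kPa.

q_ult ≈ 780 kPa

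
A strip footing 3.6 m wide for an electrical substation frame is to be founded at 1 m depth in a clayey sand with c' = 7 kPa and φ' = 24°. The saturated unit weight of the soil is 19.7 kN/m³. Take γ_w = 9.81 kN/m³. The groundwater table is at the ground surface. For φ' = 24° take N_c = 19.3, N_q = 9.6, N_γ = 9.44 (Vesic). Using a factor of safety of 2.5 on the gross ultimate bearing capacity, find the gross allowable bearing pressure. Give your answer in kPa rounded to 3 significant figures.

With the water table at the surface the whole profile is submerged: γ' = 19.7 − 9.81 = 9.89 kN/m³, so q = γ'·D_f = 9.89 kPa; the same γ' applies in the ½γBN_γ term.
q_ult = c·N_c + q·N_q + 0.5·γ·B·N_γ
     = 7 × 19.3 + 9.89 × 9.6 + 0.5 × 9.89 × 3.6 × 9.44
     = 135.1 + 94.944 + 168.05 = 398.09 kPa.
q_all = 398.09 / 2.5 = 159.24 kPa.

q_all ≈ 159 kPa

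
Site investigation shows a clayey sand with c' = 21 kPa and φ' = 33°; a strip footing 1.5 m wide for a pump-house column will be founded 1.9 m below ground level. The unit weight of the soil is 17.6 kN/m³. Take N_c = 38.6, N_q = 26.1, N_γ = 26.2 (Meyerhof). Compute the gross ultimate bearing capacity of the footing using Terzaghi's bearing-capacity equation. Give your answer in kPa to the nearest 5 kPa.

q = γ·D_f = 17.6 × 1.9 = 33.44 kPa.
c·N_c = 21 × 38.6 = 810.6 kPa
q·N_q = 33.44 × 26.1 = 872.78 kPa
0.5·γ·B·N_γ = 0.5 × 17.6 × 1.5 × 26.2 = 345.84 kPa
q_ult = 810.6 + 872.78 + 345.84 = 2029.2 kPa.

q_ult ≈ 2030 kPa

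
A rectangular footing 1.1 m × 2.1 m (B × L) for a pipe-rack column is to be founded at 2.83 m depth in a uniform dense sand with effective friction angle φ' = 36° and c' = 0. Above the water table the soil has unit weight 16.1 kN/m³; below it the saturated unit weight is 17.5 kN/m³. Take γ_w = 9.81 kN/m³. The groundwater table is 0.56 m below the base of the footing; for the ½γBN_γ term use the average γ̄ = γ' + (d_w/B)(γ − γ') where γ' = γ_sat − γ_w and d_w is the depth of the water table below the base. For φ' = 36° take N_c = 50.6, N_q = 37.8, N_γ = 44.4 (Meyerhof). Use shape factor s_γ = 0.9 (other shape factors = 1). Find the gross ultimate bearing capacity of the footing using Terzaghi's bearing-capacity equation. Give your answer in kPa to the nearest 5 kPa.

q_ult ≈ 1985 kPa

Effective surcharge at the founding depth q = γ·D_f = 16.1 × 2.83 = 45.563 kPa.
With d_w = 0.56 m < B, γ̄ = 7.69 + (0.56/1.1) × (16.1 − 7.69) = 11.971 kN/m³.
q_ult = q·N_q + 0.5·γ·B·N_γ·s_γ
     = 45.563 × 37.8 + 0.5 × 11.971 × 1.1 × 44.4 × 0.9
     = 1722.3 + 263.11 = 1985.4 kPa.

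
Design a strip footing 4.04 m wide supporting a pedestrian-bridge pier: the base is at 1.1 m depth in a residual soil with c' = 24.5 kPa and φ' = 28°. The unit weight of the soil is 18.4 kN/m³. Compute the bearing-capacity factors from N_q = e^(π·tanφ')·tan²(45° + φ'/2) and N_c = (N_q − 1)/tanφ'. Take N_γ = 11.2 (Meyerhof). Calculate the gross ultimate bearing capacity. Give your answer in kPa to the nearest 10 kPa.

tan28° = 0.5317, so N_q = e^(π×0.5317)·tan²(59°) = 5.314 × 2.77 = 14.72.
N_c = (14.72 − 1)/tan28° = 25.8.
Overburden at base level: q = 18.4 × 1.1 = 20.24 kPa.
Cohesion term c·N_c = 24.5 × 25.803 = 632.18 kPa; surcharge term q·N_q = 20.24 × 14.72 = 297.93 kPa; self-weight term 0.5·γ·B·N_γ = 0.5 × 18.4 × 4.04 × 11.2 = 416.28 kPa.
q_ult = 632.18 + 297.93 + 416.28 = 1346.4 kPa.

q_ult ≈ 1350 kPa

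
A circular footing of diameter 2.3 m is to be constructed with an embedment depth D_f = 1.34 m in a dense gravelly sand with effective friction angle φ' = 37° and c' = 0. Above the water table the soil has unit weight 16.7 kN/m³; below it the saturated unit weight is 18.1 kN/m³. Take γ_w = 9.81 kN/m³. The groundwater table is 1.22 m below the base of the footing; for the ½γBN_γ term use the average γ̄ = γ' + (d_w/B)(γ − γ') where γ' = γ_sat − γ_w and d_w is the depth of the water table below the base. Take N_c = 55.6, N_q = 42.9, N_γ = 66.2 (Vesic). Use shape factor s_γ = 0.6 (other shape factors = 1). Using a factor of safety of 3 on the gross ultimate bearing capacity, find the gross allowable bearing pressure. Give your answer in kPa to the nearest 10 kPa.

q_all ≈ 510 kPa

Effective surcharge at the founding depth q = γ·D_f = 16.7 × 1.34 = 22.378 kPa.
With d_w = 1.22 m < B, γ̄ = 8.29 + (1.22/2.3) × (16.7 − 8.29) = 12.751 kN/m³.
q_ult = q·N_q + 0.5·γ·B·N_γ·s_γ
     = 22.378 × 42.9 + 0.5 × 12.751 × 2.3 × 66.2 × 0.6
     = 960.02 + 582.44 = 1542.5 kPa.
q_all = 1542.5 / 3 = 514.15 kPa.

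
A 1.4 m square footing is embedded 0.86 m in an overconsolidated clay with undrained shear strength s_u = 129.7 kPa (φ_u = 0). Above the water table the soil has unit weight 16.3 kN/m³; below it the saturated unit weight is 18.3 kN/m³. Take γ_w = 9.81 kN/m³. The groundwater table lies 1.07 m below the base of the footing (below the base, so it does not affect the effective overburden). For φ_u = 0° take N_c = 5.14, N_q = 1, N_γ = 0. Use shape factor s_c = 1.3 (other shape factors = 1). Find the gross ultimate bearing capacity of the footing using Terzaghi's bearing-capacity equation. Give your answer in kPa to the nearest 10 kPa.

q_ult ≈ 880 kPa

Effective surcharge at the founding depth q = γ·D_f = 16.3 × 0.86 = 14.018 kPa.
q_ult = c·N_c·s_c + q·N_q
     = 129.7 × 5.14 × 1.3 + 14.018 × 1
     = 866.66 + 14.018 = 880.67 kPa.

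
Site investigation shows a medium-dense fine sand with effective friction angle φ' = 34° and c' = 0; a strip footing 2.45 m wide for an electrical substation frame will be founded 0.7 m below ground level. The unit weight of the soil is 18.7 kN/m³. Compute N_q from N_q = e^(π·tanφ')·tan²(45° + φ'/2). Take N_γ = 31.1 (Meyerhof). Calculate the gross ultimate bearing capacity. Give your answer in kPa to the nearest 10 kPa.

q_ult ≈ 1100 kPa

tan34° = 0.6745, so N_q = e^(π×0.6745)·tan²(62°) = 8.323 × 3.537 = 29.44.
q = γ·D_f = 18.7 × 0.7 = 13.09 kPa.
q·N_q = 13.09 × 29.44 = 385.37 kPa
0.5·γ·B·N_γ = 0.5 × 18.7 × 2.45 × 31.1 = 712.42 kPa
q_ult = 385.37 + 712.42 = 1097.8 kPa.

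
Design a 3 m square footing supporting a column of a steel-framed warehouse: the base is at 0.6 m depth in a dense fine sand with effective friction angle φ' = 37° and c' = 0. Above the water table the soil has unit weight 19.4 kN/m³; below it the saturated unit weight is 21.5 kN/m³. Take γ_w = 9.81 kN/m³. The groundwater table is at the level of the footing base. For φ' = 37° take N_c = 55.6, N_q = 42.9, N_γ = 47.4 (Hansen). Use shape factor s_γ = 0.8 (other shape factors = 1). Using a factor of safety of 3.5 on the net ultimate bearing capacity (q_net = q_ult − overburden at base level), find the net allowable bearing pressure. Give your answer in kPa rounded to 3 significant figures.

q_all(net) ≈ 329 kPa

Overburden at base level: q = 19.4 × 0.6 = 11.64 kPa.
Below the base the soil is submerged, so the ½γBN_γ term uses γ' = 21.5 − 9.81 = 11.69 kN/m³.
Surcharge term q·N_q = 11.64 × 42.9 = 499.36 kPa; self-weight term 0.5·γ·B·N_γ·s_γ = 0.5 × 11.69 × 3 × 47.4 × 0.8 = 664.93 kPa.
q_ult = 499.36 + 664.93 = 1164.3 kPa.
q_net = 1164.3 − 11.64 = 1152.6 kPa.
q_all(net) = 1152.6 / 3.5 = 329.33 kPa.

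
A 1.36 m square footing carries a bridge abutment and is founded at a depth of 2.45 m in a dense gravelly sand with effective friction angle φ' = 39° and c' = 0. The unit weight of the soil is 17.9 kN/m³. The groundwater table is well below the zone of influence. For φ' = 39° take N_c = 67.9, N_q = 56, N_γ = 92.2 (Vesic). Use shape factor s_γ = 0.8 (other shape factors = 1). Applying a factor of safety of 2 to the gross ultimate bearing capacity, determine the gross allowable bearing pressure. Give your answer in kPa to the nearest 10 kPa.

Effective surcharge at the founding depth q = γ·D_f = 17.9 × 2.45 = 43.855 kPa.
q_ult = q·N_q + 0.5·γ·B·N_γ·s_γ
     = 43.855 × 56 + 0.5 × 17.9 × 1.36 × 92.2 × 0.8
     = 2455.9 + 897.81 = 3353.7 kPa.
q_all = q_ult / FS = 3353.7 / 2 = 1676.8 kPa.

q_all ≈ 1680 kPa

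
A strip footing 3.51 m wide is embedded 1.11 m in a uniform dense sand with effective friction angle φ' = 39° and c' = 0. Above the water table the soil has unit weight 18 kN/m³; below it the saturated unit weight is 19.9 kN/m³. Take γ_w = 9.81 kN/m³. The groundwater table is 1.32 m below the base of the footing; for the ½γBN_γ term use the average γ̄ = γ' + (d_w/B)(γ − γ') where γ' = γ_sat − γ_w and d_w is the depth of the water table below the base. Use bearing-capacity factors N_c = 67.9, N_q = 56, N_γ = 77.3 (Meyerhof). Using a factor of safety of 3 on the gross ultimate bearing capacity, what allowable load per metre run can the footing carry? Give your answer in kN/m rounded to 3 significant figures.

≈ 3380 kN/m

q = γ·D_f = 18 × 1.11 = 19.98 kPa.
γ' = 10.09 kN/m³; averaging over the depth B below the base, γ̄ = γ' + (d_w/B)(γ − γ') = 13.065 kN/m³.
q·N_q = 19.98 × 56 = 1118.9 kPa
0.5·γ·B·N_γ = 0.5 × 13.065 × 3.51 × 77.3 = 1772.4 kPa
q_ult = 1118.9 + 1772.4 = 2891.3 kPa.
Gross allowable pressure q_all = 2891.3 / 3 = 963.75 kPa.
Allowable wall load = q_all × B = 963.75 × 3.51 = 3382.8 kN per metre run.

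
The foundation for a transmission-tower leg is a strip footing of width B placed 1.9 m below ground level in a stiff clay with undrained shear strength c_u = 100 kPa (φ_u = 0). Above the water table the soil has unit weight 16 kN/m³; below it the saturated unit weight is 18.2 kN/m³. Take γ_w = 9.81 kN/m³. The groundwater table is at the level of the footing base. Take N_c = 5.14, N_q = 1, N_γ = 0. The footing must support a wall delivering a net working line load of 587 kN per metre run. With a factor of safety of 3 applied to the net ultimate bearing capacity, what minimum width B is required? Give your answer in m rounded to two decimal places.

B = 3.43 m

Overburden at base level: q = 16 × 1.9 = 30.4 kPa.
Cohesion term c·N_c = 100 × 5.14 = 514 kPa; surcharge term q·N_q = 30.4 × 1 = 30.4 kPa.
q_ult = 514 + 30.4 = 544.4 kPa.
For φ = 0 the ½γBN_γ term vanishes, so q_ult is independent of B. q_net = 544.4 − 30.4 = 514 kPa; q_all(net) = 514/3 = 171.33 kPa.
Required width B = w / q_all(net) = 587 / 171.33 = 3.426 m.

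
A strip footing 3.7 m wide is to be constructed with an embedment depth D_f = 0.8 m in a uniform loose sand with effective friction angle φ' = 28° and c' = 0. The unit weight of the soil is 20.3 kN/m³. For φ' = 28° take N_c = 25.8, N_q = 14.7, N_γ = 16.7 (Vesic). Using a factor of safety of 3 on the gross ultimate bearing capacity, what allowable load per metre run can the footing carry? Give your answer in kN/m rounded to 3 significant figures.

q = γ·D_f = 20.3 × 0.8 = 16.24 kPa.
q·N_q = 16.24 × 14.7 = 238.73 kPa
0.5·γ·B·N_γ = 0.5 × 20.3 × 3.7 × 16.7 = 627.17 kPa
q_ult = 238.73 + 627.17 = 865.9 kPa.
Gross allowable pressure q_all = 865.9 / 3 = 288.63 kPa.
Allowable wall load = q_all × B = 288.63 × 3.7 = 1067.9 kN per metre run.

≈ 1070 kN/m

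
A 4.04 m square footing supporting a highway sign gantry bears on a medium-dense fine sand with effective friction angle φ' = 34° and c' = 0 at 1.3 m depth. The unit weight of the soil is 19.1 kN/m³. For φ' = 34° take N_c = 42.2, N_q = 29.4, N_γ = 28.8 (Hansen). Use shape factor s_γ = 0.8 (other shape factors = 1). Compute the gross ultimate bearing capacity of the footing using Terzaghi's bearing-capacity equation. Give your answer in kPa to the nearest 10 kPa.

q_ult ≈ 1620 kPa

Effective surcharge at the founding depth q = γ·D_f = 19.1 × 1.3 = 24.83 kPa.
q_ult = q·N_q + 0.5·γ·B·N_γ·s_γ
     = 24.83 × 29.4 + 0.5 × 19.1 × 4.04 × 28.8 × 0.8
     = 730 + 888.93 = 1618.9 kPa.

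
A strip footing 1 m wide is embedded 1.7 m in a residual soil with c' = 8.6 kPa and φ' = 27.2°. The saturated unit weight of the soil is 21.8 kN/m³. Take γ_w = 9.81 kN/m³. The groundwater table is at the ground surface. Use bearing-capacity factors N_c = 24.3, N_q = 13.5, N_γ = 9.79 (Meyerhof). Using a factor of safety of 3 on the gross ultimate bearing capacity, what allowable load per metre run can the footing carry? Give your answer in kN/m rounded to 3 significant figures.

≈ 181 kN/m

γ' = 21.8 − 9.81 = 11.99 kN/m³ (submerged throughout). q = 11.99 × 1.7 = 20.383 kPa; the same γ' applies in the ½γBN_γ term.
c·N_c = 8.6 × 24.3 = 208.98 kPa
q·N_q = 20.383 × 13.5 = 275.17 kPa
0.5·γ·B·N_γ = 0.5 × 11.99 × 1 × 9.79 = 58.691 kPa
q_ult = 208.98 + 275.17 + 58.691 = 542.84 kPa.
Gross allowable pressure q_all = 542.84 / 3 = 180.95 kPa.
Allowable wall load = q_all × B = 180.95 × 1 = 180.95 kN per metre run.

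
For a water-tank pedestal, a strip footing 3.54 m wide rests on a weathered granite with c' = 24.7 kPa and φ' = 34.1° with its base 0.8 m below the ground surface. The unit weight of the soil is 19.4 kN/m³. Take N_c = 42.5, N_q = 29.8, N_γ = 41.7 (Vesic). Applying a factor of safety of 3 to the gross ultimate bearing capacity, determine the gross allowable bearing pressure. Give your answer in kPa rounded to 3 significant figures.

q_all ≈ 981 kPa

Effective surcharge at the founding depth q = γ·D_f = 19.4 × 0.8 = 15.52 kPa.
q_ult = c·N_c + q·N_q + 0.5·γ·B·N_γ
     = 24.7 × 42.5 + 15.52 × 29.8 + 0.5 × 19.4 × 3.54 × 41.7
     = 1049.8 + 462.5 + 1431.9 = 2944.1 kPa.
q_all = q_ult / FS = 2944.1 / 3 = 981.38 kPa.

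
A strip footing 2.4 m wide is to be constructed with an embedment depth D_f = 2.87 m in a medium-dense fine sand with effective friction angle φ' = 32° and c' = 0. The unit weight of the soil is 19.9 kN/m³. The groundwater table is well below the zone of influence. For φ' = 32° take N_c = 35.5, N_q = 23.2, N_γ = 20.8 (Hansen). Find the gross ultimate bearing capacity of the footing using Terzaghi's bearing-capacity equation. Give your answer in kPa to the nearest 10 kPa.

q_ult ≈ 1820 kPa

q = γ·D_f = 19.9 × 2.87 = 57.113 kPa.
q·N_q = 57.113 × 23.2 = 1325 kPa
0.5·γ·B·N_γ = 0.5 × 19.9 × 2.4 × 20.8 = 496.7 kPa
q_ult = 1325 + 496.7 = 1821.7 kPa.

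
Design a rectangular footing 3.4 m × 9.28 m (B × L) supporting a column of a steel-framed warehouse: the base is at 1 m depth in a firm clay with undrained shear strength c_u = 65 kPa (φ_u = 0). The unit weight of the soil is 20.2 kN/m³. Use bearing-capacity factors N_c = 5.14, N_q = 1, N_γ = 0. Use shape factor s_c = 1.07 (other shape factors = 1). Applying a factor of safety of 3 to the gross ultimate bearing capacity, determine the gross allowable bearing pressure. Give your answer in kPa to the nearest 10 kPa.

q_all ≈ 130 kPa

q = γ·D_f = 20.2 × 1 = 20.2 kPa.
c·N_c·s_c = 65 × 5.14 × 1.07 = 357.49 kPa
q·N_q = 20.2 × 1 = 20.2 kPa
q_ult = 357.49 + 20.2 = 377.69 kPa.
q_all = q_ult / FS = 377.69 / 3 = 125.9 kPa.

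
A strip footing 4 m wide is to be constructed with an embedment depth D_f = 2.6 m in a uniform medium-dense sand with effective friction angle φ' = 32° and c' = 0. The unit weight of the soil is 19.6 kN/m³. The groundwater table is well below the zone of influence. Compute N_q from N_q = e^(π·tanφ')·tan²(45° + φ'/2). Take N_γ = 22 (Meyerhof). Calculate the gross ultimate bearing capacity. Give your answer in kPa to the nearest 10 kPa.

tan32° = 0.6249, so N_q = e^(π×0.6249)·tan²(61°) = 7.121 × 3.255 = 23.18.
Overburden at base level: q = 19.6 × 2.6 = 50.96 kPa.
Surcharge term q·N_q = 50.96 × 23.177 = 1181.1 kPa; self-weight term 0.5·γ·B·N_γ = 0.5 × 19.6 × 4 × 22 = 862.4 kPa.
q_ult = 1181.1 + 862.4 = 2043.5 kPa.

q_ult ≈ 2040 kPa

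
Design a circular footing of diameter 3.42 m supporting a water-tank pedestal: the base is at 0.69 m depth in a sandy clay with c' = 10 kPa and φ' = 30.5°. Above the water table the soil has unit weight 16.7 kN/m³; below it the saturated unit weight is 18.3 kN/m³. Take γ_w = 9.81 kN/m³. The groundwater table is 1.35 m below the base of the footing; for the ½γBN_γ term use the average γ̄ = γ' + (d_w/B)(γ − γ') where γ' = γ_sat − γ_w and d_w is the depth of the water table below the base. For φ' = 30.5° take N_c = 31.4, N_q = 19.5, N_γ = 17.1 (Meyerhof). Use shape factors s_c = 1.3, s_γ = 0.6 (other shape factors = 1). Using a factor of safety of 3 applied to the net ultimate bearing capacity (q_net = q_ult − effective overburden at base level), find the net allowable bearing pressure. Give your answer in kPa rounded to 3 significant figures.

q = γ·D_f = 16.7 × 0.69 = 11.523 kPa.
γ' = 8.49 kN/m³; averaging over the depth B below the base, γ̄ = γ' + (d_w/B)(γ − γ') = 11.731 kN/m³.
c·N_c·s_c = 10 × 31.4 × 1.3 = 408.2 kPa
q·N_q = 11.523 × 19.5 = 224.7 kPa
0.5·γ·B·N_γ·s_γ = 0.5 × 11.731 × 3.42 × 17.1 × 0.6 = 205.81 kPa
q_ult = 408.2 + 224.7 + 205.81 = 838.71 kPa.
Net ultimate: q_net = 838.71 − 11.523 = 827.19 kPa.
q_all(net) = 827.19 / 3 = 275.73 kPa.

q_all(net) ≈ 276 kPa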